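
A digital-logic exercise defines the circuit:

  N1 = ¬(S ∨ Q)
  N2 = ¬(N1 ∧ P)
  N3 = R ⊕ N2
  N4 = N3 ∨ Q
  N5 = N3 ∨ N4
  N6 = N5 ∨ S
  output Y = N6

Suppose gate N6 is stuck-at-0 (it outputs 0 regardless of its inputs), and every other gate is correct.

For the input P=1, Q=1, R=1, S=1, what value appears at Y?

0

Propagate with N6 forced: N1=0, N2=1, N3=0, N4=1, N5=1, N6=0 [stuck-at-0].
So Y = 0. (Without the fault it would be 1.)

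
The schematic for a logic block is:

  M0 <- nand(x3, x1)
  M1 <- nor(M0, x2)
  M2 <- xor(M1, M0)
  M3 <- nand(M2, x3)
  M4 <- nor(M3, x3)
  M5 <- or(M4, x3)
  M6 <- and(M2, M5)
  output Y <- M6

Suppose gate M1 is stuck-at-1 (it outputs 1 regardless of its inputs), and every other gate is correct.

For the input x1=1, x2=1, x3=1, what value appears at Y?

Propagate with M1 forced: M0=0, M1=1 [stuck-at-1], M2=1, M3=0, M4=0, M5=1, M6=1.
So Y = 1. (Without the fault it would be 0.)

1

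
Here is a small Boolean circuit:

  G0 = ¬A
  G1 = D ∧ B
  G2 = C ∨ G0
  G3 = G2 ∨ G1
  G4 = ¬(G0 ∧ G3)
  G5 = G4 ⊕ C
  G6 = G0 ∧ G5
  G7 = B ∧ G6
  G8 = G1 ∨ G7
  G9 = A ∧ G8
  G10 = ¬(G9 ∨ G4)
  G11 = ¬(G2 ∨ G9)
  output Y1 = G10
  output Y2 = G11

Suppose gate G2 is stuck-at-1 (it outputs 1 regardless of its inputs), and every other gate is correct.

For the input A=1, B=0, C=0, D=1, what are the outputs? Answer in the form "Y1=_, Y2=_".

Propagate with G2 forced: G0=0, G1=0, G2=1 [stuck-at-1], G3=1, G4=1, G5=1, G6=0, G7=0, G8=0, G9=0, G10=0, G11=0.
So the outputs are Y1=0, Y2=0. (Without the fault they would be Y1=0, Y2=1.)

Y1=0, Y2=0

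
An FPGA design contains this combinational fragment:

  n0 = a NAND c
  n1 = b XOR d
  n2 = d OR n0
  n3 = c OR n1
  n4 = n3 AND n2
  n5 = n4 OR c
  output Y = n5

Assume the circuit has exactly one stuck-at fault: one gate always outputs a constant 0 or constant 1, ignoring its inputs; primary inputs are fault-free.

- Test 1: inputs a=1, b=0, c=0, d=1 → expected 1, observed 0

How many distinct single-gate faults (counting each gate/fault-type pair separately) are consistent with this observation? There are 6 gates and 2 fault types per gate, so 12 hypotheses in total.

Fault-free: n0=1, n1=1, n2=1, n3=1, n4=1, n5=1 → 1. Observed 0.
  n0 stuck-at-0: output 1 ✗
  n0 stuck-at-1: output 1 ✗
  n1 stuck-at-0: output 0 ✓
  n1 stuck-at-1: output 1 ✗
  n2 stuck-at-0: output 0 ✓
  n2 stuck-at-1: output 1 ✗
  n3 stuck-at-0: output 0 ✓
  n3 stuck-at-1: output 1 ✗
  n4 stuck-at-0: output 0 ✓
  n4 stuck-at-1: output 1 ✗
  n5 stuck-at-0: output 0 ✓
  n5 stuck-at-1: output 1 ✗
Consistent faults: {n1 stuck-at-0, n2 stuck-at-0, n3 stuck-at-0, n4 stuck-at-0, n5 stuck-at-0} — 5 in all.

5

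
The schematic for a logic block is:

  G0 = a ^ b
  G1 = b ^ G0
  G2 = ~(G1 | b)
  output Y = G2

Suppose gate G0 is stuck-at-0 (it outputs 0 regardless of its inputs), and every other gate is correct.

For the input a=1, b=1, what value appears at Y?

Propagate with G0 forced: G0=0 [stuck-at-0], G1=1, G2=0.
So Y = 0. (Same as the fault-free value — the fault is masked on this input.)

0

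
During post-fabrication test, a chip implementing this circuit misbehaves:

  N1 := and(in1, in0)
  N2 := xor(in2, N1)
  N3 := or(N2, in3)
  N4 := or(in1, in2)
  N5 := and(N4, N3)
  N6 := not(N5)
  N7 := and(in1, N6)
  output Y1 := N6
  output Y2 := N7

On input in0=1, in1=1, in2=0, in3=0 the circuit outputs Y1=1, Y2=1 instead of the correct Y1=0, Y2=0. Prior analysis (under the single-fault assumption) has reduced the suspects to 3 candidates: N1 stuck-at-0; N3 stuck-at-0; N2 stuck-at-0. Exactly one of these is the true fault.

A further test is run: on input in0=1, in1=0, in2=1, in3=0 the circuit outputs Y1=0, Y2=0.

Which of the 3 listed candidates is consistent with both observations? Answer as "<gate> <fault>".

N1 stuck-at-0

Evaluate each candidate on input in0=1, in1=0, in2=1, in3=0:
  N1 stuck-at-0: N1=0 [stuck-at-0], N2=1, N3=1, N4=1, N5=1, N6=0, N7=0 → Y1=0, Y2=0 — matches
  N3 stuck-at-0: N1=0, N2=1, N3=0 [stuck-at-0], N4=1, N5=0, N6=1, N7=0 → Y1=1, Y2=0 — eliminated
  N2 stuck-at-0: N1=0, N2=0 [stuck-at-0], N3=0, N4=1, N5=0, N6=1, N7=0 → Y1=1, Y2=0 — eliminated
Only N1 stuck-at-0 reproduces the observed Y1=0, Y2=0.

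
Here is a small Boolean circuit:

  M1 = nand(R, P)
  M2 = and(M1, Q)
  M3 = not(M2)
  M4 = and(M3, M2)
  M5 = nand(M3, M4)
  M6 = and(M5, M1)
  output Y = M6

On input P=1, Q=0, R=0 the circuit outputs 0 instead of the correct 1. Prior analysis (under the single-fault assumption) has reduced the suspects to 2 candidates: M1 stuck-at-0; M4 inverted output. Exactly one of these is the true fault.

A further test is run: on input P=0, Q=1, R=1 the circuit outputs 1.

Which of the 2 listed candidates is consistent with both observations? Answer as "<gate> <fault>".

Evaluate each candidate on input P=0, Q=1, R=1:
  M1 stuck-at-0: M1=0 [stuck-at-0], M2=0, M3=1, M4=0, M5=1, M6=0 → 0 — eliminated
  M4 inverted output: M1=1, M2=1, M3=0, M4=1 [inverted output], M5=1, M6=1 → 1 — matches
Only M4 inverted output reproduces the observed 1.

M4 inverted output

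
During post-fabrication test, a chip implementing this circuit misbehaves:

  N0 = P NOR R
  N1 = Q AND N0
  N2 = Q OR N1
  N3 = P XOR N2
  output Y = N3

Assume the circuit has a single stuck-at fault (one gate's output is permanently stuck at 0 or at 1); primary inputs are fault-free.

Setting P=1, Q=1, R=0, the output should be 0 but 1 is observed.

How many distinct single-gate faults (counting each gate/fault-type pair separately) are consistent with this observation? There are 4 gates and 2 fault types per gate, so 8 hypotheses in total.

Fault-free: N0=0, N1=0, N2=1, N3=0 → 0. Observed 1.
  N0 stuck-at-0: output 0 ✗
  N0 stuck-at-1: output 0 ✗
  N1 stuck-at-0: output 0 ✗
  N1 stuck-at-1: output 0 ✗
  N2 stuck-at-0: output 1 ✓
  N2 stuck-at-1: output 0 ✗
  N3 stuck-at-0: output 0 ✗
  N3 stuck-at-1: output 1 ✓
Consistent faults: {N2 stuck-at-0, N3 stuck-at-1} — 2 in all.

2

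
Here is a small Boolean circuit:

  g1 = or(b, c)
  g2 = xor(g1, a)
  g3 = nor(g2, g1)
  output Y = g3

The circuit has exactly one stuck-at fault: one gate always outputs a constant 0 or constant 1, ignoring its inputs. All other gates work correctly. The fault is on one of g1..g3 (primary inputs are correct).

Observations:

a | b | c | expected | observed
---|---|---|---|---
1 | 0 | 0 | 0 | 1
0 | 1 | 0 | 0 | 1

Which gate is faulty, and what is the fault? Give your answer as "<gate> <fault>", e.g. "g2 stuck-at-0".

g3 stuck-at-1

Fault-free values for test 1 (a=1, b=0, c=0): g1=0, g2=1, g3=0, giving Y=0. Observed 1.
Test 1: faults giving observed 1 are {g2 stuck-at-0, g3 stuck-at-1}.
Test 2 (a=0, b=1, c=0): fault-free g1=1, g2=1, g3=0 → 0; observed 1. Eliminates g2 stuck-at-0.
Only g3 stuck-at-1 is consistent with every test.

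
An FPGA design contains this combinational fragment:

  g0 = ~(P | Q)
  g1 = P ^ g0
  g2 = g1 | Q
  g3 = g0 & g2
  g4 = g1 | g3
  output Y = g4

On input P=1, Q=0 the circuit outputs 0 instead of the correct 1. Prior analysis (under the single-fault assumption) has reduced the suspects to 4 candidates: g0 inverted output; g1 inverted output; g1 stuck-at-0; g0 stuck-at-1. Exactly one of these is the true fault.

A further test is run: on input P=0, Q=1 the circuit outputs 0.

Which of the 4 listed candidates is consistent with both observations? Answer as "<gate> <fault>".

Evaluate each candidate on input P=0, Q=1:
  g0 inverted output: g0=1 [inverted output], g1=1, g2=1, g3=1, g4=1 → 1 — eliminated
  g1 inverted output: g0=0, g1=1 [inverted output], g2=1, g3=0, g4=1 → 1 — eliminated
  g1 stuck-at-0: g0=0, g1=0 [stuck-at-0], g2=1, g3=0, g4=0 → 0 — matches
  g0 stuck-at-1: g0=1 [stuck-at-1], g1=1, g2=1, g3=1, g4=1 → 1 — eliminated
Only g1 stuck-at-0 reproduces the observed 0.

g1 stuck-at-0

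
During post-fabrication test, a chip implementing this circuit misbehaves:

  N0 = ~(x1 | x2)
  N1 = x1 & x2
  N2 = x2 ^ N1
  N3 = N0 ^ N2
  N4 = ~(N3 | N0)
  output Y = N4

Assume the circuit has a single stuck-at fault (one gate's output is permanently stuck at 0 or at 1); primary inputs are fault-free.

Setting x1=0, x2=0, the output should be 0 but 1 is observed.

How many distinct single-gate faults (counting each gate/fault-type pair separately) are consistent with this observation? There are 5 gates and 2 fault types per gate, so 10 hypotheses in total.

2

Fault-free: N0=1, N1=0, N2=0, N3=1, N4=0 → 0. Observed 1.
  N0 stuck-at-0: output 1 ✓
  N0 stuck-at-1: output 0 ✗
  N1 stuck-at-0: output 0 ✗
  N1 stuck-at-1: output 0 ✗
  N2 stuck-at-0: output 0 ✗
  N2 stuck-at-1: output 0 ✗
  N3 stuck-at-0: output 0 ✗
  N3 stuck-at-1: output 0 ✗
  N4 stuck-at-0: output 0 ✗
  N4 stuck-at-1: output 1 ✓
Consistent faults: {N0 stuck-at-0, N4 stuck-at-1} — 2 in all.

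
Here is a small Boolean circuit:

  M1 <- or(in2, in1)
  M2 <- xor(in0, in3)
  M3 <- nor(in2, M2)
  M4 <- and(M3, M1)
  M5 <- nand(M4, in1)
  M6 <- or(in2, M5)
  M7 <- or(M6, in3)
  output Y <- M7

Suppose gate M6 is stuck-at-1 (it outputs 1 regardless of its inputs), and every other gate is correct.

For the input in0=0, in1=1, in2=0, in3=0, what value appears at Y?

1

Propagate with M6 forced: M1=1, M2=0, M3=1, M4=1, M5=0, M6=1 [stuck-at-1], M7=1.
So Y = 1. (Without the fault it would be 0.)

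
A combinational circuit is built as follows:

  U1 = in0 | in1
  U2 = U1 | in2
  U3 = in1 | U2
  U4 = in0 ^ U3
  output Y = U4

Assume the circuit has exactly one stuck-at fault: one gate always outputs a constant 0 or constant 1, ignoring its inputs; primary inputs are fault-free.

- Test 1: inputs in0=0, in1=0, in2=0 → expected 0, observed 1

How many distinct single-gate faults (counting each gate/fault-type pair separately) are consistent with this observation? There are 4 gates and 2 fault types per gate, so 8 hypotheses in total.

4

Fault-free: U1=0, U2=0, U3=0, U4=0 → 0. Observed 1.
  U1 stuck-at-0: output 0 ✗
  U1 stuck-at-1: output 1 ✓
  U2 stuck-at-0: output 0 ✗
  U2 stuck-at-1: output 1 ✓
  U3 stuck-at-0: output 0 ✗
  U3 stuck-at-1: output 1 ✓
  U4 stuck-at-0: output 0 ✗
  U4 stuck-at-1: output 1 ✓
Consistent faults: {U1 stuck-at-1, U2 stuck-at-1, U3 stuck-at-1, U4 stuck-at-1} — 4 in all.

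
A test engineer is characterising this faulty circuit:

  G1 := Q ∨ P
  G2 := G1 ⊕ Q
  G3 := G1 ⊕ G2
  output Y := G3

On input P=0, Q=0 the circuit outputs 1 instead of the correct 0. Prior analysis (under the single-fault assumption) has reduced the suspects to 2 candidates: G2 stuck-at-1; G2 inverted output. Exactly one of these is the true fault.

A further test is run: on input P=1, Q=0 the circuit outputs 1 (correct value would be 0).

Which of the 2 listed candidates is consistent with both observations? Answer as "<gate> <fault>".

G2 inverted output

Evaluate each candidate on input P=1, Q=0:
  G2 stuck-at-1: G1=1, G2=1 [stuck-at-1], G3=0 → 0 — eliminated
  G2 inverted output: G1=1, G2=0 [inverted output], G3=1 → 1 — matches
Only G2 inverted output reproduces the observed 1.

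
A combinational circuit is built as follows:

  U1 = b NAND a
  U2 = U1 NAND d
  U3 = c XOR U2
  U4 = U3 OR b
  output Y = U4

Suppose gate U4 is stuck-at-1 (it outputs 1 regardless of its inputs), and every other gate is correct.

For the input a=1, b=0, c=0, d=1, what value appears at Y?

1

Propagate with U4 forced: U1=1, U2=0, U3=0, U4=1 [stuck-at-1].
So Y = 1. (Without the fault it would be 0.)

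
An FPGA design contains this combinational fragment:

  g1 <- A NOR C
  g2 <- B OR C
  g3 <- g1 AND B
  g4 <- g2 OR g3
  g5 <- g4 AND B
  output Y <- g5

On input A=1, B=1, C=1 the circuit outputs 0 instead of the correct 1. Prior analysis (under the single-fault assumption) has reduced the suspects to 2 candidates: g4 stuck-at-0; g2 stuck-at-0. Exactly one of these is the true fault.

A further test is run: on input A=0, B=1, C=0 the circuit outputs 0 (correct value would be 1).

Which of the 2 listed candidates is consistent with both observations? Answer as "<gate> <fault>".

Evaluate each candidate on input A=0, B=1, C=0:
  g4 stuck-at-0: g1=1, g2=1, g3=1, g4=0 [stuck-at-0], g5=0 → 0 — matches
  g2 stuck-at-0: g1=1, g2=0 [stuck-at-0], g3=1, g4=1, g5=1 → 1 — eliminated
Only g4 stuck-at-0 reproduces the observed 0.

g4 stuck-at-0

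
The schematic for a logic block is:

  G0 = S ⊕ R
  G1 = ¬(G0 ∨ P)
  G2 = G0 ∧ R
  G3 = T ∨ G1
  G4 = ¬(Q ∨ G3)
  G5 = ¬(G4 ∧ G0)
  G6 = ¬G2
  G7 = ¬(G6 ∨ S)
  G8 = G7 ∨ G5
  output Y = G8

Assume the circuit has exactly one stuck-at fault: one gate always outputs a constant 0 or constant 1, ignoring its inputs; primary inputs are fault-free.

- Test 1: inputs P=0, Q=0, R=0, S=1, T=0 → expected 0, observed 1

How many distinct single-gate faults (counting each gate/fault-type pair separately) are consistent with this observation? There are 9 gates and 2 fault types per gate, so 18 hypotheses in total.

7

Fault-free: G0=1, G1=0, G2=0, G3=0, G4=1, G5=0, G6=1, G7=0, G8=0 → 0. Observed 1.
  G0: stuck-at-0 ✓; others ✗
  G1: stuck-at-1 ✓; others ✗
  G2: none of the 2 fault types match ✗
  G3: stuck-at-1 ✓; others ✗
  G4: stuck-at-0 ✓; others ✗
  G5: stuck-at-1 ✓; others ✗
  G6: none of the 2 fault types match ✗
  G7: stuck-at-1 ✓; others ✗
  G8: stuck-at-1 ✓; others ✗
Consistent faults: {G0 stuck-at-0, G1 stuck-at-1, G3 stuck-at-1, G4 stuck-at-0, G5 stuck-at-1, G7 stuck-at-1, G8 stuck-at-1} — 7 in all.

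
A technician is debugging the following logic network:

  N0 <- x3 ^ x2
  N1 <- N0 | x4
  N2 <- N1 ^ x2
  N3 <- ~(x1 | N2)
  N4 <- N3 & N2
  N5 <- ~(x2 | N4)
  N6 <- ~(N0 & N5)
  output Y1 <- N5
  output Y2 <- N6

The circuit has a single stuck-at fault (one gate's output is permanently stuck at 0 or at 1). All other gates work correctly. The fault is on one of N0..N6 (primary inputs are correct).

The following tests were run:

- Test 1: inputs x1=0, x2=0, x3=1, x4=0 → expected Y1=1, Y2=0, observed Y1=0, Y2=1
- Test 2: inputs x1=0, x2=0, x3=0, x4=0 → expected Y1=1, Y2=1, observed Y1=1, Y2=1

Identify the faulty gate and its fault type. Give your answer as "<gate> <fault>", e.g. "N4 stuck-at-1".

Fault-free values for test 1 (x1=0, x2=0, x3=1, x4=0): N0=1, N1=1, N2=1, N3=0, N4=0, N5=1, N6=0, giving Y1=1, Y2=0. Observed Y1=0, Y2=1.
Test 1: faults giving observed Y1=0, Y2=1 are {N3 stuck-at-1, N4 stuck-at-1, N5 stuck-at-0}.
Test 2 (x1=0, x2=0, x3=0, x4=0): fault-free N0=0, N1=0, N2=0, N3=1, N4=0, N5=1, N6=1 → Y1=1, Y2=1; observed Y1=1, Y2=1. Eliminates N4 stuck-at-1, N5 stuck-at-0.
Only N3 stuck-at-1 is consistent with every test.

N3 stuck-at-1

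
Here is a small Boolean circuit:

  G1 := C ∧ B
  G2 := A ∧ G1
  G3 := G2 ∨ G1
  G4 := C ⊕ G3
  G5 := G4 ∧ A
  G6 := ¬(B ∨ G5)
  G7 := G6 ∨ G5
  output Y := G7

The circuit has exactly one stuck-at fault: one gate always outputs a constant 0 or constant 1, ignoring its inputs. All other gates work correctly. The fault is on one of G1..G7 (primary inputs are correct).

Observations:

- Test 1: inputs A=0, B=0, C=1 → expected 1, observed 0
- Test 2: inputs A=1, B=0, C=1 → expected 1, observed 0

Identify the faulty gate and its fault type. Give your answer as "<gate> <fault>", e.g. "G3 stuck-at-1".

G7 stuck-at-0

Fault-free values for test 1 (A=0, B=0, C=1): G1=0, G2=0, G3=0, G4=1, G5=0, G6=1, G7=1, giving Y=1. Observed 0.
Test 1: faults giving observed 0 are {G6 stuck-at-0, G7 stuck-at-0}.
Test 2 (A=1, B=0, C=1): fault-free G1=0, G2=0, G3=0, G4=1, G5=1, G6=0, G7=1 → 1; observed 0. Eliminates G6 stuck-at-0.
Only G7 stuck-at-0 is consistent with every test.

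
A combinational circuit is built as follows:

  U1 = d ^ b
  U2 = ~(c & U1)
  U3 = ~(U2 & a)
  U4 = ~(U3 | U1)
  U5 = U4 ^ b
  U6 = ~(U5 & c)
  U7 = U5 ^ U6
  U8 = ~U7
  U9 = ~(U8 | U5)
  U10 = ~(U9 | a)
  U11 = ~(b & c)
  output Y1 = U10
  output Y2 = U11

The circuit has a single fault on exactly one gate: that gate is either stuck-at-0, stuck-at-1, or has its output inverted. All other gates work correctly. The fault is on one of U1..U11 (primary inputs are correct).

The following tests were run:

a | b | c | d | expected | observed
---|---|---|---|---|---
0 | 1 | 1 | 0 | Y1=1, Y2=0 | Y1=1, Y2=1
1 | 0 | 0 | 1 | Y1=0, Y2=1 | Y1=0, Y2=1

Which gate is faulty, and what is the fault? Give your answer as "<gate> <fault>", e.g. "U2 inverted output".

Fault-free values for test 1 (a=0, b=1, c=1, d=0): U1=1, U2=0, U3=1, U4=0, U5=1, U6=0, U7=1, U8=0, U9=0, U10=1, U11=0, giving Y1=1, Y2=0. Observed Y1=1, Y2=1.
Test 1: faults giving observed Y1=1, Y2=1 are {U11 stuck-at-1, U11 inverted output}.
Test 2 (a=1, b=0, c=0, d=1): fault-free U1=1, U2=1, U3=0, U4=0, U5=0, U6=1, U7=1, U8=0, U9=1, U10=0, U11=1 → Y1=0, Y2=1; observed Y1=0, Y2=1. Eliminates U11 inverted output.
Only U11 stuck-at-1 is consistent with every test.

U11 stuck-at-1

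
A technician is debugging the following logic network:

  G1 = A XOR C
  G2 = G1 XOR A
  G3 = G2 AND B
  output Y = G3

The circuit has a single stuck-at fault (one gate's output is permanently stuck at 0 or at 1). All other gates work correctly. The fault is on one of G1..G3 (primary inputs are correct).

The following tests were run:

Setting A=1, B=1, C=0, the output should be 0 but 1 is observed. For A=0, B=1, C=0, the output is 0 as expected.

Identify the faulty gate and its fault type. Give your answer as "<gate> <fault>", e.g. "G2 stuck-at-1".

Fault-free values for test 1 (A=1, B=1, C=0): G1=1, G2=0, G3=0, giving Y=0. Observed 1.
Test 1: faults giving observed 1 are {G1 stuck-at-0, G2 stuck-at-1, G3 stuck-at-1}.
Test 2 (A=0, B=1, C=0): fault-free G1=0, G2=0, G3=0 → 0; observed 0. Eliminates G2 stuck-at-1, G3 stuck-at-1.
Only G1 stuck-at-0 is consistent with every test.

G1 stuck-at-0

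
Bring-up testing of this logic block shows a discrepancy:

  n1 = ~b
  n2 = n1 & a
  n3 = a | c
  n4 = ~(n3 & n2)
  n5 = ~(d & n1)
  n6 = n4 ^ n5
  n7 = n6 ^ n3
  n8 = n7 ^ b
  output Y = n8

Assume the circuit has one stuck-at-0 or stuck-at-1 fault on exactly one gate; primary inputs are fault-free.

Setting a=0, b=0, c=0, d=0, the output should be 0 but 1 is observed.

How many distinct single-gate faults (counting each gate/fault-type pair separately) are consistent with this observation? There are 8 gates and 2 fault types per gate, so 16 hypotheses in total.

Fault-free: n1=1, n2=0, n3=0, n4=1, n5=1, n6=0, n7=0, n8=0 → 0. Observed 1.
  n1: none of the 2 fault types match ✗
  n2: none of the 2 fault types match ✗
  n3: stuck-at-1 ✓; others ✗
  n4: stuck-at-0 ✓; others ✗
  n5: stuck-at-0 ✓; others ✗
  n6: stuck-at-1 ✓; others ✗
  n7: stuck-at-1 ✓; others ✗
  n8: stuck-at-1 ✓; others ✗
Consistent faults: {n3 stuck-at-1, n4 stuck-at-0, n5 stuck-at-0, n6 stuck-at-1, n7 stuck-at-1, n8 stuck-at-1} — 6 in all.

6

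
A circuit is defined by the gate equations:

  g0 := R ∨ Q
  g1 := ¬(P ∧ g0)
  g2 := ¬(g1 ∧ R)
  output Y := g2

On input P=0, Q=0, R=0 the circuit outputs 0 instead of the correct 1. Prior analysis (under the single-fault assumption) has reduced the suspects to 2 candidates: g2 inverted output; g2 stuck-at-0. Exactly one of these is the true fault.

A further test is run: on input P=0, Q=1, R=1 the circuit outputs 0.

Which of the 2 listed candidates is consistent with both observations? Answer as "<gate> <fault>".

g2 stuck-at-0

Evaluate each candidate on input P=0, Q=1, R=1:
  g2 inverted output: g0=1, g1=1, g2=1 [inverted output] → 1 — eliminated
  g2 stuck-at-0: g0=1, g1=1, g2=0 [stuck-at-0] → 0 — matches
Only g2 stuck-at-0 reproduces the observed 0.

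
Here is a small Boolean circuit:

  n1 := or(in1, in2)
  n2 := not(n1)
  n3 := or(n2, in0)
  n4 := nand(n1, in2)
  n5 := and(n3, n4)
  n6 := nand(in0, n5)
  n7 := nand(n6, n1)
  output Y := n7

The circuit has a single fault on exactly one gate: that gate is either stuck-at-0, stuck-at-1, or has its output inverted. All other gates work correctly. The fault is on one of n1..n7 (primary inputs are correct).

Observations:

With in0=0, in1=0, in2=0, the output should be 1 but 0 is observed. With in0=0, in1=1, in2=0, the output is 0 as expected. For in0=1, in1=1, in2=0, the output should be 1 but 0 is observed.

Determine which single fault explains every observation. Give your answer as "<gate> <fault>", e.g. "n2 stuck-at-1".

n7 stuck-at-0

Fault-free values for test 1 (in0=0, in1=0, in2=0): n1=0, n2=1, n3=1, n4=1, n5=1, n6=1, n7=1, giving Y=1. Observed 0.
Test 1: faults giving observed 0 are {n1 stuck-at-1, n1 inverted output, n7 stuck-at-0, n7 inverted output}.
Test 2 (in0=0, in1=1, in2=0): fault-free n1=1, n2=0, n3=0, n4=1, n5=0, n6=1, n7=0 → 0; observed 0. Eliminates n1 inverted output, n7 inverted output.
Test 3 (in0=1, in1=1, in2=0): fault-free n1=1, n2=0, n3=1, n4=1, n5=1, n6=0, n7=1 → 1; observed 0. Eliminates n1 stuck-at-1.
Only n7 stuck-at-0 is consistent with every test.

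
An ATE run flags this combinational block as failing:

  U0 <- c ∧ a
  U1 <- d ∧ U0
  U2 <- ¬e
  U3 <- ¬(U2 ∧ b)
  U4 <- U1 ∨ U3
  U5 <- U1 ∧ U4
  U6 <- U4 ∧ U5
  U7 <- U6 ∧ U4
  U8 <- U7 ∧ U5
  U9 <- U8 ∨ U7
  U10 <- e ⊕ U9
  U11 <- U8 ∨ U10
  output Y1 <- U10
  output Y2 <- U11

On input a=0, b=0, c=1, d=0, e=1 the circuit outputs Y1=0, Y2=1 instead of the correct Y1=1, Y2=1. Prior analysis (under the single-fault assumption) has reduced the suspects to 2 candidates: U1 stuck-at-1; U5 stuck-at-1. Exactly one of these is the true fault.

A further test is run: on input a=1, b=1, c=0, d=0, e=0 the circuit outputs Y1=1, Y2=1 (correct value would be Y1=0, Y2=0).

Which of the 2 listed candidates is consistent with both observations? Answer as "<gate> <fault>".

U1 stuck-at-1

Evaluate each candidate on input a=1, b=1, c=0, d=0, e=0:
  U1 stuck-at-1: U0=0, U1=1 [stuck-at-1], U2=1, U3=0, U4=1, U5=1, U6=1, U7=1, U8=1, U9=1, U10=1, U11=1 → Y1=1, Y2=1 — matches
  U5 stuck-at-1: U0=0, U1=0, U2=1, U3=0, U4=0, U5=1 [stuck-at-1], U6=0, U7=0, U8=0, U9=0, U10=0, U11=0 → Y1=0, Y2=0 — eliminated
Only U1 stuck-at-1 reproduces the observed Y1=1, Y2=1.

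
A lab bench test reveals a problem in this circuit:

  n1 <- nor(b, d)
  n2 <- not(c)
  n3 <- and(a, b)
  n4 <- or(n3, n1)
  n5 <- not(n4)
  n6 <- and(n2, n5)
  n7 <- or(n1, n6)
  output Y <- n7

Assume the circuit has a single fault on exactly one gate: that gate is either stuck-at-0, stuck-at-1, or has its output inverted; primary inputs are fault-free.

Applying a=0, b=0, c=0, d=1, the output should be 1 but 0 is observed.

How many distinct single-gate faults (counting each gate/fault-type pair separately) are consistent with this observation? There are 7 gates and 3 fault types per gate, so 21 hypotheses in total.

Fault-free: n1=0, n2=1, n3=0, n4=0, n5=1, n6=1, n7=1 → 1. Observed 0.
  n1: none of the 3 fault types match ✗
  n2: stuck-at-0, inverted output ✓; others ✗
  n3: stuck-at-1, inverted output ✓; others ✗
  n4: stuck-at-1, inverted output ✓; others ✗
  n5: stuck-at-0, inverted output ✓; others ✗
  n6: stuck-at-0, inverted output ✓; others ✗
  n7: stuck-at-0, inverted output ✓; others ✗
Consistent faults: {n2 stuck-at-0, n2 inverted output, n3 stuck-at-1, n3 inverted output, n4 stuck-at-1, n4 inverted output, n5 stuck-at-0, n5 inverted output, n6 stuck-at-0, n6 inverted output, n7 stuck-at-0, n7 inverted output} — 12 in all.

12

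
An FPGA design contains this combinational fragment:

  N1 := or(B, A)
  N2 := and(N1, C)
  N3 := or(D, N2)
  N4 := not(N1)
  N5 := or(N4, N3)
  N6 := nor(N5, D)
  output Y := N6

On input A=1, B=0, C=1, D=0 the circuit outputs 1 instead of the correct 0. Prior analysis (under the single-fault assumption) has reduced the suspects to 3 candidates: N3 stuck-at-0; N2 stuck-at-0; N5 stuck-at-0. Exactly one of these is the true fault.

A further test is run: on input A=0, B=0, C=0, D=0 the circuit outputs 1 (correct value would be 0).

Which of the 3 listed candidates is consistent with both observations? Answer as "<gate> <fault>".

N5 stuck-at-0

Evaluate each candidate on input A=0, B=0, C=0, D=0:
  N3 stuck-at-0: N1=0, N2=0, N3=0 [stuck-at-0], N4=1, N5=1, N6=0 → 0 — eliminated
  N2 stuck-at-0: N1=0, N2=0 [stuck-at-0], N3=0, N4=1, N5=1, N6=0 → 0 — eliminated
  N5 stuck-at-0: N1=0, N2=0, N3=0, N4=1, N5=0 [stuck-at-0], N6=1 → 1 — matches
Only N5 stuck-at-0 reproduces the observed 1.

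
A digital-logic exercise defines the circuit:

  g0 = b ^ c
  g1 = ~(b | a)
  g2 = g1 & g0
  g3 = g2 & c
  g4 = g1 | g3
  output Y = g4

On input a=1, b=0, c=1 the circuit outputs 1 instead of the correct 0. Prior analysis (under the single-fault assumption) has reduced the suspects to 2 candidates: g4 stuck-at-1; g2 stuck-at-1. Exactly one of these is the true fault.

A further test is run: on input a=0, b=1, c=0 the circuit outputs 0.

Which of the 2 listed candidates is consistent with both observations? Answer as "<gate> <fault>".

Evaluate each candidate on input a=0, b=1, c=0:
  g4 stuck-at-1: g0=1, g1=0, g2=0, g3=0, g4=1 [stuck-at-1] → 1 — eliminated
  g2 stuck-at-1: g0=1, g1=0, g2=1 [stuck-at-1], g3=0, g4=0 → 0 — matches
Only g2 stuck-at-1 reproduces the observed 0.

g2 stuck-at-1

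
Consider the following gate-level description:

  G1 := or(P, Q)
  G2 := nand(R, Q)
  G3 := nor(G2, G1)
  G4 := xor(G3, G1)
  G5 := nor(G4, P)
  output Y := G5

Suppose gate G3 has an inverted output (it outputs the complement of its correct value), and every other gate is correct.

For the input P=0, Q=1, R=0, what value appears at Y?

Propagate with G3 forced: G1=1, G2=1, G3=1 [inverted output], G4=0, G5=1.
So Y = 1. (Without the fault it would be 0.)

1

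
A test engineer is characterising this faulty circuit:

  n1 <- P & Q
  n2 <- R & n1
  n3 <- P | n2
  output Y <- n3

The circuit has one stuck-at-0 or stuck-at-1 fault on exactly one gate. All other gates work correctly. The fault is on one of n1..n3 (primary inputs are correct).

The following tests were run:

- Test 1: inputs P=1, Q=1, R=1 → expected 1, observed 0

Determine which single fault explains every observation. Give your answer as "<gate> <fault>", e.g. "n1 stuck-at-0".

n3 stuck-at-0

Fault-free values for test 1 (P=1, Q=1, R=1): n1=1, n2=1, n3=1, giving Y=1. Observed 0.
Test 1: faults giving observed 0 are {n3 stuck-at-0}.
Only n3 stuck-at-0 is consistent with every test.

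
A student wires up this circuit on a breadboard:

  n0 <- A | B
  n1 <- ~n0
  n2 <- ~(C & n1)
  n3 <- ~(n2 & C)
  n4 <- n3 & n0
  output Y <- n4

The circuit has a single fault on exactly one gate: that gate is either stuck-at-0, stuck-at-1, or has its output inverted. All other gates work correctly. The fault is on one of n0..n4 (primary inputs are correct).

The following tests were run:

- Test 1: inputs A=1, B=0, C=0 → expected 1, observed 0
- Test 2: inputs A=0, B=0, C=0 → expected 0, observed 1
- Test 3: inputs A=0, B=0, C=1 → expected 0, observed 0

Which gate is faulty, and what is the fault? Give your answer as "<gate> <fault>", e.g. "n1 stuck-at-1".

n0 inverted output

Fault-free values for test 1 (A=1, B=0, C=0): n0=1, n1=0, n2=1, n3=1, n4=1, giving Y=1. Observed 0.
Test 1: faults giving observed 0 are {n0 stuck-at-0, n0 inverted output, n3 stuck-at-0, n3 inverted output, n4 stuck-at-0, n4 inverted output}.
Test 2 (A=0, B=0, C=0): fault-free n0=0, n1=1, n2=1, n3=1, n4=0 → 0; observed 1. Eliminates n0 stuck-at-0, n3 stuck-at-0, n3 inverted output, n4 stuck-at-0.
Test 3 (A=0, B=0, C=1): fault-free n0=0, n1=1, n2=0, n3=1, n4=0 → 0; observed 0. Eliminates n4 inverted output.
Only n0 inverted output is consistent with every test.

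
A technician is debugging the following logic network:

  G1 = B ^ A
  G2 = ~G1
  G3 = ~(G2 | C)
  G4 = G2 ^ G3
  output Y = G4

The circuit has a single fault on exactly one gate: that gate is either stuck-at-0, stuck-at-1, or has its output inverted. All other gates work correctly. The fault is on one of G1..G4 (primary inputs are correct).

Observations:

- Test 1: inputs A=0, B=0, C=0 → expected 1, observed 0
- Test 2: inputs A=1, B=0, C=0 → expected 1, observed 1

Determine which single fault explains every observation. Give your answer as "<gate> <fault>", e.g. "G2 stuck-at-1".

Fault-free values for test 1 (A=0, B=0, C=0): G1=0, G2=1, G3=0, G4=1, giving Y=1. Observed 0.
Test 1: faults giving observed 0 are {G3 stuck-at-1, G3 inverted output, G4 stuck-at-0, G4 inverted output}.
Test 2 (A=1, B=0, C=0): fault-free G1=1, G2=0, G3=1, G4=1 → 1; observed 1. Eliminates G3 inverted output, G4 stuck-at-0, G4 inverted output.
Only G3 stuck-at-1 is consistent with every test.

G3 stuck-at-1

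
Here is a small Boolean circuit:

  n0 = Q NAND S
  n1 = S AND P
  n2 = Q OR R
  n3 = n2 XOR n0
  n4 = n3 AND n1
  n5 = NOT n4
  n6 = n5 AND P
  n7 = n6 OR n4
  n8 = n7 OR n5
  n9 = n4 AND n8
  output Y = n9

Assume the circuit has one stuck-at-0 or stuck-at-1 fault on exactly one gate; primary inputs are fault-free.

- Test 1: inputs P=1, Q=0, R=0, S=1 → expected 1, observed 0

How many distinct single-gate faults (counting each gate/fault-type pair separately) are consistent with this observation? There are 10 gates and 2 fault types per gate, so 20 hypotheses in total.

8

Fault-free: n0=1, n1=1, n2=0, n3=1, n4=1, n5=0, n6=0, n7=1, n8=1, n9=1 → 1. Observed 0.
  n0: stuck-at-0 ✓; others ✗
  n1: stuck-at-0 ✓; others ✗
  n2: stuck-at-1 ✓; others ✗
  n3: stuck-at-0 ✓; others ✗
  n4: stuck-at-0 ✓; others ✗
  n5: none of the 2 fault types match ✗
  n6: none of the 2 fault types match ✗
  n7: stuck-at-0 ✓; others ✗
  n8: stuck-at-0 ✓; others ✗
  n9: stuck-at-0 ✓; others ✗
Consistent faults: {n0 stuck-at-0, n1 stuck-at-0, n2 stuck-at-1, n3 stuck-at-0, n4 stuck-at-0, n7 stuck-at-0, n8 stuck-at-0, n9 stuck-at-0} — 8 in all.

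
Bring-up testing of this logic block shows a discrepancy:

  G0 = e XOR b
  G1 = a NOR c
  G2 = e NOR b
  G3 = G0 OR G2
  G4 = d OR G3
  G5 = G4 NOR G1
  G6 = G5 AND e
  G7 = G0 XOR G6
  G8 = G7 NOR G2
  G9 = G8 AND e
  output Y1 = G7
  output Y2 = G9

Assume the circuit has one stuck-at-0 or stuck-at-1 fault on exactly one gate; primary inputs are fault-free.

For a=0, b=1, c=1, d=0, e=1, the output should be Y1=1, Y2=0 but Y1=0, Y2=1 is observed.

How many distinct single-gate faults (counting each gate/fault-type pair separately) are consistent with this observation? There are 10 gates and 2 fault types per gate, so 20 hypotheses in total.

Fault-free: G0=0, G1=0, G2=0, G3=0, G4=0, G5=1, G6=1, G7=1, G8=0, G9=0 → Y1=1, Y2=0. Observed Y1=0, Y2=1.
  G0: none of the 2 fault types match ✗
  G1: stuck-at-1 ✓; others ✗
  G2: none of the 2 fault types match ✗
  G3: stuck-at-1 ✓; others ✗
  G4: stuck-at-1 ✓; others ✗
  G5: stuck-at-0 ✓; others ✗
  G6: stuck-at-0 ✓; others ✗
  G7: stuck-at-0 ✓; others ✗
  G8: none of the 2 fault types match ✗
  G9: none of the 2 fault types match ✗
Consistent faults: {G1 stuck-at-1, G3 stuck-at-1, G4 stuck-at-1, G5 stuck-at-0, G6 stuck-at-0, G7 stuck-at-0} — 6 in all.

6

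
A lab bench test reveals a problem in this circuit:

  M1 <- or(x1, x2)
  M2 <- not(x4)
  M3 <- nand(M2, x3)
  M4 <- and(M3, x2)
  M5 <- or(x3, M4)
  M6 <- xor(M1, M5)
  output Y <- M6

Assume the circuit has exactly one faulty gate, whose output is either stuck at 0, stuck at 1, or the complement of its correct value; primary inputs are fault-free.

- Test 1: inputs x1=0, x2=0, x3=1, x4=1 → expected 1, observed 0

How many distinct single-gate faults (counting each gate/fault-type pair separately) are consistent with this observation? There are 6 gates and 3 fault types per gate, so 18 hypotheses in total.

6

Fault-free: M1=0, M2=0, M3=1, M4=0, M5=1, M6=1 → 1. Observed 0.
  M1: stuck-at-1, inverted output ✓; others ✗
  M2: none of the 3 fault types match ✗
  M3: none of the 3 fault types match ✗
  M4: none of the 3 fault types match ✗
  M5: stuck-at-0, inverted output ✓; others ✗
  M6: stuck-at-0, inverted output ✓; others ✗
Consistent faults: {M1 stuck-at-1, M1 inverted output, M5 stuck-at-0, M5 inverted output, M6 stuck-at-0, M6 inverted output} — 6 in all.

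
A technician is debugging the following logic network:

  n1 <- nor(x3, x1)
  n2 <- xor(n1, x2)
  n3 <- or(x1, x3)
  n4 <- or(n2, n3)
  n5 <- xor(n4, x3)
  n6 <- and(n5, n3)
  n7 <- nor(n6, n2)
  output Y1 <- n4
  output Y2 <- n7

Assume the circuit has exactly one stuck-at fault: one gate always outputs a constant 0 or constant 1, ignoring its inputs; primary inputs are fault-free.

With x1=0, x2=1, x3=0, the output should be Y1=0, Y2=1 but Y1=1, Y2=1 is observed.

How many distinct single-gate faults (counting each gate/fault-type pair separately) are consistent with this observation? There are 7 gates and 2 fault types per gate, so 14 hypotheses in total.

Fault-free: n1=1, n2=0, n3=0, n4=0, n5=0, n6=0, n7=1 → Y1=0, Y2=1. Observed Y1=1, Y2=1.
  n1 stuck-at-0: output Y1=1, Y2=0 ✗
  n1 stuck-at-1: output Y1=0, Y2=1 ✗
  n2 stuck-at-0: output Y1=0, Y2=1 ✗
  n2 stuck-at-1: output Y1=1, Y2=0 ✗
  n3 stuck-at-0: output Y1=0, Y2=1 ✗
  n3 stuck-at-1: output Y1=1, Y2=0 ✗
  n4 stuck-at-0: output Y1=0, Y2=1 ✗
  n4 stuck-at-1: output Y1=1, Y2=1 ✓
  n5 stuck-at-0: output Y1=0, Y2=1 ✗
  n5 stuck-at-1: output Y1=0, Y2=1 ✗
  n6 stuck-at-0: output Y1=0, Y2=1 ✗
  n6 stuck-at-1: output Y1=0, Y2=0 ✗
  n7 stuck-at-0: output Y1=0, Y2=0 ✗
  n7 stuck-at-1: output Y1=0, Y2=1 ✗
Consistent faults: {n4 stuck-at-1} — 1 in all.

1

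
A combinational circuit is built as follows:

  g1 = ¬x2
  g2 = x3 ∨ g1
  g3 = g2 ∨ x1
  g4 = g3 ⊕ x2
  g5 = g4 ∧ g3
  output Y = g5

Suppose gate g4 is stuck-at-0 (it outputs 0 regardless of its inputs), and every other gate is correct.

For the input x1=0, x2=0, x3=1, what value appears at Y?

Propagate with g4 forced: g1=1, g2=1, g3=1, g4=0 [stuck-at-0], g5=0.
So Y = 0. (Without the fault it would be 1.)

0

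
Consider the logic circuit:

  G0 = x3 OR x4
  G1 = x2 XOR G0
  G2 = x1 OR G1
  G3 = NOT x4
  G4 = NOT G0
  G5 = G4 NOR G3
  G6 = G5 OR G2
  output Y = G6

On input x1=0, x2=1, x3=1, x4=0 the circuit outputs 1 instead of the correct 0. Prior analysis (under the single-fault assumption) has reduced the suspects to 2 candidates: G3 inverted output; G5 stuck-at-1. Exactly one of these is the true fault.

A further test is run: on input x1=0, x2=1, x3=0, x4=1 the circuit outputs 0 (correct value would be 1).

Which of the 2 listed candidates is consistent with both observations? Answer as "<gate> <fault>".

Evaluate each candidate on input x1=0, x2=1, x3=0, x4=1:
  G3 inverted output: G0=1, G1=0, G2=0, G3=1 [inverted output], G4=0, G5=0, G6=0 → 0 — matches
  G5 stuck-at-1: G0=1, G1=0, G2=0, G3=0, G4=0, G5=1 [stuck-at-1], G6=1 → 1 — eliminated
Only G3 inverted output reproduces the observed 0.

G3 inverted output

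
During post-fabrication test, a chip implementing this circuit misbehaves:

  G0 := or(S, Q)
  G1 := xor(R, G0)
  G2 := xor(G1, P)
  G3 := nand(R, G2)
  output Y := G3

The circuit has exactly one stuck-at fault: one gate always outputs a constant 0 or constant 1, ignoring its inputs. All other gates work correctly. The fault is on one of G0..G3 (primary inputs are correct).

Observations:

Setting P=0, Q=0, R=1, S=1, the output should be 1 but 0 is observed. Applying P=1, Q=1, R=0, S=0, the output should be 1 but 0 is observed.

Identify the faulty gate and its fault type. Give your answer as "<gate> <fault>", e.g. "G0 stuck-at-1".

Fault-free values for test 1 (P=0, Q=0, R=1, S=1): G0=1, G1=0, G2=0, G3=1, giving Y=1. Observed 0.
Test 1: faults giving observed 0 are {G0 stuck-at-0, G1 stuck-at-1, G2 stuck-at-1, G3 stuck-at-0}.
Test 2 (P=1, Q=1, R=0, S=0): fault-free G0=1, G1=1, G2=0, G3=1 → 1; observed 0. Eliminates G0 stuck-at-0, G1 stuck-at-1, G2 stuck-at-1.
Only G3 stuck-at-0 is consistent with every test.

G3 stuck-at-0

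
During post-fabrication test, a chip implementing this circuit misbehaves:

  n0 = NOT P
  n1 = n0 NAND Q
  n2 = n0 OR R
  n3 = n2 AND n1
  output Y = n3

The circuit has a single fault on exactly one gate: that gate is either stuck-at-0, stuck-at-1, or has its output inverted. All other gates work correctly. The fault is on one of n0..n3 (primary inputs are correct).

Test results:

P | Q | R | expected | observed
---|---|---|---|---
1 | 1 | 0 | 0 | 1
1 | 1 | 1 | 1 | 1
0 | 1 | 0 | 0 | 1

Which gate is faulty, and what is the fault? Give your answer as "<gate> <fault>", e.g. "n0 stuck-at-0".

Fault-free values for test 1 (P=1, Q=1, R=0): n0=0, n1=1, n2=0, n3=0, giving Y=0. Observed 1.
Test 1: faults giving observed 1 are {n2 stuck-at-1, n2 inverted output, n3 stuck-at-1, n3 inverted output}.
Test 2 (P=1, Q=1, R=1): fault-free n0=0, n1=1, n2=1, n3=1 → 1; observed 1. Eliminates n2 inverted output, n3 inverted output.
Test 3 (P=0, Q=1, R=0): fault-free n0=1, n1=0, n2=1, n3=0 → 0; observed 1. Eliminates n2 stuck-at-1.
Only n3 stuck-at-1 is consistent with every test.

n3 stuck-at-1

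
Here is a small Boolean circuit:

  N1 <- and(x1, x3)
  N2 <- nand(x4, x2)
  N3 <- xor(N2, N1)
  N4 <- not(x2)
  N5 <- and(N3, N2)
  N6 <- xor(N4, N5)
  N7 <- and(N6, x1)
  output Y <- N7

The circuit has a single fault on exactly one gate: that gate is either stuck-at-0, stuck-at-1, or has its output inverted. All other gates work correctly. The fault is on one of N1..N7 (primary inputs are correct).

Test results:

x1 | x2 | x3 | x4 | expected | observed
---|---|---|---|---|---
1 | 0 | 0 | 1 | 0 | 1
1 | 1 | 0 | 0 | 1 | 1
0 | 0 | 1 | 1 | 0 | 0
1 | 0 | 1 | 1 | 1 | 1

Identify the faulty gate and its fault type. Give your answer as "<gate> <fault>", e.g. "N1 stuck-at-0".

Fault-free values for test 1 (x1=1, x2=0, x3=0, x4=1): N1=0, N2=1, N3=1, N4=1, N5=1, N6=0, N7=0, giving Y=0. Observed 1.
Test 1: faults giving observed 1 are {N1 stuck-at-1, N1 inverted output, N2 stuck-at-0, N2 inverted output, N3 stuck-at-0, N3 inverted output, N4 stuck-at-0, N4 inverted output, N5 stuck-at-0, N5 inverted output, N6 stuck-at-1, N6 inverted output, N7 stuck-at-1, N7 inverted output}.
Test 2 (x1=1, x2=1, x3=0, x4=0): fault-free N1=0, N2=1, N3=1, N4=0, N5=1, N6=1, N7=1 → 1; observed 1. Eliminates N1 stuck-at-1, N1 inverted output, N2 stuck-at-0, N2 inverted output, N3 stuck-at-0, N3 inverted output, N4 inverted output, N5 stuck-at-0, N5 inverted output, N6 inverted output, N7 inverted output.
Test 3 (x1=0, x2=0, x3=1, x4=1): fault-free N1=0, N2=1, N3=1, N4=1, N5=1, N6=0, N7=0 → 0; observed 0. Eliminates N7 stuck-at-1.
Test 4 (x1=1, x2=0, x3=1, x4=1): fault-free N1=1, N2=1, N3=0, N4=1, N5=0, N6=1, N7=1 → 1; observed 1. Eliminates N4 stuck-at-0.
Only N6 stuck-at-1 is consistent with every test.

N6 stuck-at-1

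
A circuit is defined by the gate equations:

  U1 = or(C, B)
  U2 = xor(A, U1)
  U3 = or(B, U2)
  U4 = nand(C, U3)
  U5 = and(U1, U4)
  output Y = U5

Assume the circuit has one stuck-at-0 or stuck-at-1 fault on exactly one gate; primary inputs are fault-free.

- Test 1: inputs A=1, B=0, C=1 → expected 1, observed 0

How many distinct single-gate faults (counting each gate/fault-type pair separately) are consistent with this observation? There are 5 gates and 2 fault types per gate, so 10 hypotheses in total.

Fault-free: U1=1, U2=0, U3=0, U4=1, U5=1 → 1. Observed 0.
  U1 stuck-at-0: output 0 ✓
  U1 stuck-at-1: output 1 ✗
  U2 stuck-at-0: output 1 ✗
  U2 stuck-at-1: output 0 ✓
  U3 stuck-at-0: output 1 ✗
  U3 stuck-at-1: output 0 ✓
  U4 stuck-at-0: output 0 ✓
  U4 stuck-at-1: output 1 ✗
  U5 stuck-at-0: output 0 ✓
  U5 stuck-at-1: output 1 ✗
Consistent faults: {U1 stuck-at-0, U2 stuck-at-1, U3 stuck-at-1, U4 stuck-at-0, U5 stuck-at-0} — 5 in all.

5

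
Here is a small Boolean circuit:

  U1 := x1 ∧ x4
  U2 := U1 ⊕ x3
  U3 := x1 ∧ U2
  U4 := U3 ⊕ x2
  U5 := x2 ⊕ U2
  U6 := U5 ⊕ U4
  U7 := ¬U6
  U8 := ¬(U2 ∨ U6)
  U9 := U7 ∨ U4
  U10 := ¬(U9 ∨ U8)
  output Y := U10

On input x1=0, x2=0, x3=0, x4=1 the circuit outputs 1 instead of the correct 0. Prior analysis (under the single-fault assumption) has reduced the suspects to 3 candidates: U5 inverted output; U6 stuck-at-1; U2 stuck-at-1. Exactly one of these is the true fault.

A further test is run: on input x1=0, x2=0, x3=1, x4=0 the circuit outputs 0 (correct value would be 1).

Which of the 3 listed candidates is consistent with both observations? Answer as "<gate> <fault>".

Evaluate each candidate on input x1=0, x2=0, x3=1, x4=0:
  U5 inverted output: U1=0, U2=1, U3=0, U4=0, U5=0 [inverted output], U6=0, U7=1, U8=0, U9=1, U10=0 → 0 — matches
  U6 stuck-at-1: U1=0, U2=1, U3=0, U4=0, U5=1, U6=1 [stuck-at-1], U7=0, U8=0, U9=0, U10=1 → 1 — eliminated
  U2 stuck-at-1: U1=0, U2=1 [stuck-at-1], U3=0, U4=0, U5=1, U6=1, U7=0, U8=0, U9=0, U10=1 → 1 — eliminated
Only U5 inverted output reproduces the observed 0.

U5 inverted output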